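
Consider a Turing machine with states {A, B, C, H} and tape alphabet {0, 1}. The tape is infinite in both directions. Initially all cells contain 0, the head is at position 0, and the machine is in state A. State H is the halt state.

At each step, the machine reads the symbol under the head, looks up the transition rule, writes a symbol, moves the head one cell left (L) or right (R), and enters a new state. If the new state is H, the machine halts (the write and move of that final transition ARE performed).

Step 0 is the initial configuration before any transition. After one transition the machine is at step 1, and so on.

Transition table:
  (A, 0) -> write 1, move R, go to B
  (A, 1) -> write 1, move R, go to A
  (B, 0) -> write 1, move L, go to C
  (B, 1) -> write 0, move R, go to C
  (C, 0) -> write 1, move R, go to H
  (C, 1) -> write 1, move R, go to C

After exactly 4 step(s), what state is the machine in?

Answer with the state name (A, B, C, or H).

Step 1: in state A at pos 0, read 0 -> (A,0)->write 1,move R,goto B. Now: state=B, head=1, tape[-1..2]=0100 (head:   ^)
Step 2: in state B at pos 1, read 0 -> (B,0)->write 1,move L,goto C. Now: state=C, head=0, tape[-1..2]=0110 (head:  ^)
Step 3: in state C at pos 0, read 1 -> (C,1)->write 1,move R,goto C. Now: state=C, head=1, tape[-1..2]=0110 (head:   ^)
Step 4: in state C at pos 1, read 1 -> (C,1)->write 1,move R,goto C. Now: state=C, head=2, tape[-1..3]=01100 (head:    ^)

Answer: C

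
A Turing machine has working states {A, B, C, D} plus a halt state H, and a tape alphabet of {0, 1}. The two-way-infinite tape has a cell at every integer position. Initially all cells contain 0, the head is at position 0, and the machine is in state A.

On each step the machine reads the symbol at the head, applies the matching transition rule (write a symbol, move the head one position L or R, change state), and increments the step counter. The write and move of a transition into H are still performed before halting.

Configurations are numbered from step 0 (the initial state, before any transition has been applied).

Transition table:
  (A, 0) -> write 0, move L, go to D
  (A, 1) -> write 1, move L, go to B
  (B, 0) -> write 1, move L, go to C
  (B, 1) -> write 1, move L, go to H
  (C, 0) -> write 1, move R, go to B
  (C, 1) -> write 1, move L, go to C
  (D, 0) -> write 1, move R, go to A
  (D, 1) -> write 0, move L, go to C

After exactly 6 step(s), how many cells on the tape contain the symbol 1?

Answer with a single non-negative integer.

Answer: 2

Derivation:
Step 1: in state A at pos 0, read 0 -> (A,0)->write 0,move L,goto D. Now: state=D, head=-1, tape[-2..1]=0000 (head:  ^)
Step 2: in state D at pos -1, read 0 -> (D,0)->write 1,move R,goto A. Now: state=A, head=0, tape[-2..1]=0100 (head:   ^)
Step 3: in state A at pos 0, read 0 -> (A,0)->write 0,move L,goto D. Now: state=D, head=-1, tape[-2..1]=0100 (head:  ^)
Step 4: in state D at pos -1, read 1 -> (D,1)->write 0,move L,goto C. Now: state=C, head=-2, tape[-3..1]=00000 (head:  ^)
Step 5: in state C at pos -2, read 0 -> (C,0)->write 1,move R,goto B. Now: state=B, head=-1, tape[-3..1]=01000 (head:   ^)
Step 6: in state B at pos -1, read 0 -> (B,0)->write 1,move L,goto C. Now: state=C, head=-2, tape[-3..1]=01100 (head:  ^)
Cells containing 1 after step 6: {-2, -1} -> 2 cell(s)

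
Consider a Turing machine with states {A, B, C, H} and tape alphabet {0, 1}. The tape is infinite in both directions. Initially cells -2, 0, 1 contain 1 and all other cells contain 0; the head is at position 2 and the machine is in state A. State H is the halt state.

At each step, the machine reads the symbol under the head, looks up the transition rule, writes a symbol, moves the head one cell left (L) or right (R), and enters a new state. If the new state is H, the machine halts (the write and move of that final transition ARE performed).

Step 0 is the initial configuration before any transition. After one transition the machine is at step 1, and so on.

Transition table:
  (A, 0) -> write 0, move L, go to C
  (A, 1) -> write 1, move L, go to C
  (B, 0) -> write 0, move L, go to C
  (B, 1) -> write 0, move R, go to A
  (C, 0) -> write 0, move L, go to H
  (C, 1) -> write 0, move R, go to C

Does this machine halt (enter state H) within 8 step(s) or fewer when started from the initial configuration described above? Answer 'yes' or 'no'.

Step 1: in state A at pos 2, read 0 -> (A,0)->write 0,move L,goto C. Now: state=C, head=1, tape[-3..3]=0101100 (head:     ^)
Step 2: in state C at pos 1, read 1 -> (C,1)->write 0,move R,goto C. Now: state=C, head=2, tape[-3..3]=0101000 (head:      ^)
Step 3: in state C at pos 2, read 0 -> (C,0)->write 0,move L,goto H. Now: state=H, head=1, tape[-3..3]=0101000 (head:     ^)
State H reached at step 3; 3 <= 8 -> yes

Answer: yes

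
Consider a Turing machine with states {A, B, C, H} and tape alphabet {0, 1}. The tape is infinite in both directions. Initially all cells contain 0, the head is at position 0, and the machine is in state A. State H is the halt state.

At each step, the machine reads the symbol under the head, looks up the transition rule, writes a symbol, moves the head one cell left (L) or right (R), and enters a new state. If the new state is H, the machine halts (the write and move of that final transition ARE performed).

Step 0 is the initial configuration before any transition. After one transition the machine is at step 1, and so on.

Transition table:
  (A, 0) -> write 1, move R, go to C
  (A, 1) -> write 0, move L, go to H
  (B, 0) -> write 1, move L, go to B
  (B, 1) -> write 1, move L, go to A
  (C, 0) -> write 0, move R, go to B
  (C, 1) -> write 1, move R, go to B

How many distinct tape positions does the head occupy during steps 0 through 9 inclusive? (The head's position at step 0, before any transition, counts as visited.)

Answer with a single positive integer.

Step 1: in state A at pos 0, read 0 -> (A,0)->write 1,move R,goto C. Now: state=C, head=1, tape[-1..2]=0100 (head:   ^)
Step 2: in state C at pos 1, read 0 -> (C,0)->write 0,move R,goto B. Now: state=B, head=2, tape[-1..3]=01000 (head:    ^)
Step 3: in state B at pos 2, read 0 -> (B,0)->write 1,move L,goto B. Now: state=B, head=1, tape[-1..3]=01010 (head:   ^)
Step 4: in state B at pos 1, read 0 -> (B,0)->write 1,move L,goto B. Now: state=B, head=0, tape[-1..3]=01110 (head:  ^)
Step 5: in state B at pos 0, read 1 -> (B,1)->write 1,move L,goto A. Now: state=A, head=-1, tape[-2..3]=001110 (head:  ^)
Step 6: in state A at pos -1, read 0 -> (A,0)->write 1,move R,goto C. Now: state=C, head=0, tape[-2..3]=011110 (head:   ^)
Step 7: in state C at pos 0, read 1 -> (C,1)->write 1,move R,goto B. Now: state=B, head=1, tape[-2..3]=011110 (head:    ^)
Step 8: in state B at pos 1, read 1 -> (B,1)->write 1,move L,goto A. Now: state=A, head=0, tape[-2..3]=011110 (head:   ^)
Step 9: in state A at pos 0, read 1 -> (A,1)->write 0,move L,goto H. Now: state=H, head=-1, tape[-2..3]=010110 (head:  ^)
Head positions at steps 0..9: starting at 0, distinct positions visited = {-1, 0, 1, 2} -> 4 position(s)

Answer: 4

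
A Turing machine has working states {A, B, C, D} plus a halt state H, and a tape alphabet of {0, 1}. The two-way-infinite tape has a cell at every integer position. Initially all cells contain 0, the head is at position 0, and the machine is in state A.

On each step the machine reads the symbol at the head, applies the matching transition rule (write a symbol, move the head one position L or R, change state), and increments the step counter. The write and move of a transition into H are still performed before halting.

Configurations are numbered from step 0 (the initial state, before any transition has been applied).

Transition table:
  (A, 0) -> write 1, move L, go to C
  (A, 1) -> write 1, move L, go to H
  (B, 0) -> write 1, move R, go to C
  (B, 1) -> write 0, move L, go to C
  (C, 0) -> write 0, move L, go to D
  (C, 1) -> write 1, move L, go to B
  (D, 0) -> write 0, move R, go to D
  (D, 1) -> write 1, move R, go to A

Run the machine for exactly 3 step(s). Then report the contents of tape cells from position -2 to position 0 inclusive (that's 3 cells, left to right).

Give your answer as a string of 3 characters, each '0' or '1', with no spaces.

Step 1: in state A at pos 0, read 0 -> (A,0)->write 1,move L,goto C. Now: state=C, head=-1, tape[-2..1]=0010 (head:  ^)
Step 2: in state C at pos -1, read 0 -> (C,0)->write 0,move L,goto D. Now: state=D, head=-2, tape[-3..1]=00010 (head:  ^)
Step 3: in state D at pos -2, read 0 -> (D,0)->write 0,move R,goto D. Now: state=D, head=-1, tape[-3..1]=00010 (head:   ^)

Answer: 001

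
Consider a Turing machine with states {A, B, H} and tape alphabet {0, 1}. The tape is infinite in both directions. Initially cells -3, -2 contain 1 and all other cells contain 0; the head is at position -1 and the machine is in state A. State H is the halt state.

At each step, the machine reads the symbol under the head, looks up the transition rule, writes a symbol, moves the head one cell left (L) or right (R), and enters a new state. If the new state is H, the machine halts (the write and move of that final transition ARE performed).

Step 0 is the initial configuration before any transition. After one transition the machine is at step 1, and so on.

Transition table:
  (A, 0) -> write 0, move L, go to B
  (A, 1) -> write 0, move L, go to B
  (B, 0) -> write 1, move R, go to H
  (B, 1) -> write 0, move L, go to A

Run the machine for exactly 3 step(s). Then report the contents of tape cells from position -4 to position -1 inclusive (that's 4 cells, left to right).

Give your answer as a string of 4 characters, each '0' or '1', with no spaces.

Step 1: in state A at pos -1, read 0 -> (A,0)->write 0,move L,goto B. Now: state=B, head=-2, tape[-4..0]=01100 (head:   ^)
Step 2: in state B at pos -2, read 1 -> (B,1)->write 0,move L,goto A. Now: state=A, head=-3, tape[-4..0]=01000 (head:  ^)
Step 3: in state A at pos -3, read 1 -> (A,1)->write 0,move L,goto B. Now: state=B, head=-4, tape[-5..0]=000000 (head:  ^)

Answer: 0000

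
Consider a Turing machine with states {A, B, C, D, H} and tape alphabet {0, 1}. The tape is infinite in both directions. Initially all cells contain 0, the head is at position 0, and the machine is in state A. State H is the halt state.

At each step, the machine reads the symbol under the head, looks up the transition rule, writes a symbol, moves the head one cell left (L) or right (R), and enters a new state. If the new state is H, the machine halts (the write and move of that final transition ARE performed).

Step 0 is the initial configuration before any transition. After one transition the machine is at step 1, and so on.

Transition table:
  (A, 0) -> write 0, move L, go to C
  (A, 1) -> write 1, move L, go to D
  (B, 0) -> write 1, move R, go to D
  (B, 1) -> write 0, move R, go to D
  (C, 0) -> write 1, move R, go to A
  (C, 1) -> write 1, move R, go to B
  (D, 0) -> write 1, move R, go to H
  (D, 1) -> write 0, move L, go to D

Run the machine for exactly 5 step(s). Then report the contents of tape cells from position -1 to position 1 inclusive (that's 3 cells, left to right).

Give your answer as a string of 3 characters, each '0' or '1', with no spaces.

Answer: 110

Derivation:
Step 1: in state A at pos 0, read 0 -> (A,0)->write 0,move L,goto C. Now: state=C, head=-1, tape[-2..1]=0000 (head:  ^)
Step 2: in state C at pos -1, read 0 -> (C,0)->write 1,move R,goto A. Now: state=A, head=0, tape[-2..1]=0100 (head:   ^)
Step 3: in state A at pos 0, read 0 -> (A,0)->write 0,move L,goto C. Now: state=C, head=-1, tape[-2..1]=0100 (head:  ^)
Step 4: in state C at pos -1, read 1 -> (C,1)->write 1,move R,goto B. Now: state=B, head=0, tape[-2..1]=0100 (head:   ^)
Step 5: in state B at pos 0, read 0 -> (B,0)->write 1,move R,goto D. Now: state=D, head=1, tape[-2..2]=01100 (head:    ^)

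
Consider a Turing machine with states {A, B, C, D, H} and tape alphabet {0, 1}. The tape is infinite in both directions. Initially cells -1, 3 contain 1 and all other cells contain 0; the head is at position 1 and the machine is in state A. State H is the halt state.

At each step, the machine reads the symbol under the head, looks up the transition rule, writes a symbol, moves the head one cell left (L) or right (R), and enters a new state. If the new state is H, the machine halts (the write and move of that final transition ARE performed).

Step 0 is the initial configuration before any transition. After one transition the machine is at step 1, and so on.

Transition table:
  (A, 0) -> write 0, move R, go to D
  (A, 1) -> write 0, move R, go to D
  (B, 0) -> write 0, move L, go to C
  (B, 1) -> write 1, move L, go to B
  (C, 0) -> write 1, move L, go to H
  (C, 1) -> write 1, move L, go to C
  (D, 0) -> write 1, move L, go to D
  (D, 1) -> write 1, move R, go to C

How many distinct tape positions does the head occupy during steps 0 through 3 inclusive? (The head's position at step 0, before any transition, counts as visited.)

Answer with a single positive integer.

Step 1: in state A at pos 1, read 0 -> (A,0)->write 0,move R,goto D. Now: state=D, head=2, tape[-2..4]=0100010 (head:     ^)
Step 2: in state D at pos 2, read 0 -> (D,0)->write 1,move L,goto D. Now: state=D, head=1, tape[-2..4]=0100110 (head:    ^)
Step 3: in state D at pos 1, read 0 -> (D,0)->write 1,move L,goto D. Now: state=D, head=0, tape[-2..4]=0101110 (head:   ^)
Head positions at steps 0..3: starting at 1, distinct positions visited = {0, 1, 2} -> 3 position(s)

Answer: 3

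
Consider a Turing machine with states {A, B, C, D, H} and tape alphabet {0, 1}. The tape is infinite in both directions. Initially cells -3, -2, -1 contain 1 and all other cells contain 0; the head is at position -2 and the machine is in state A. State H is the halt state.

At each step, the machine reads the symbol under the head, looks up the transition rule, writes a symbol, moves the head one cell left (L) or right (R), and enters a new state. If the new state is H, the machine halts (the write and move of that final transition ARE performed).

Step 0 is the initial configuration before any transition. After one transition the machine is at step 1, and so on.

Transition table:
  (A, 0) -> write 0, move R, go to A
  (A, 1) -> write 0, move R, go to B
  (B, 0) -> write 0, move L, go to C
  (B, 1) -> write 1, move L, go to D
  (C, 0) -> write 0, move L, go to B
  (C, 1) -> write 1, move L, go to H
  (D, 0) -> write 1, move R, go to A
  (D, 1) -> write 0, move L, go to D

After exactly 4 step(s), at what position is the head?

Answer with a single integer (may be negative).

Step 1: in state A at pos -2, read 1 -> (A,1)->write 0,move R,goto B. Now: state=B, head=-1, tape[-4..0]=01010 (head:    ^)
Step 2: in state B at pos -1, read 1 -> (B,1)->write 1,move L,goto D. Now: state=D, head=-2, tape[-4..0]=01010 (head:   ^)
Step 3: in state D at pos -2, read 0 -> (D,0)->write 1,move R,goto A. Now: state=A, head=-1, tape[-4..0]=01110 (head:    ^)
Step 4: in state A at pos -1, read 1 -> (A,1)->write 0,move R,goto B. Now: state=B, head=0, tape[-4..1]=011000 (head:     ^)

Answer: 0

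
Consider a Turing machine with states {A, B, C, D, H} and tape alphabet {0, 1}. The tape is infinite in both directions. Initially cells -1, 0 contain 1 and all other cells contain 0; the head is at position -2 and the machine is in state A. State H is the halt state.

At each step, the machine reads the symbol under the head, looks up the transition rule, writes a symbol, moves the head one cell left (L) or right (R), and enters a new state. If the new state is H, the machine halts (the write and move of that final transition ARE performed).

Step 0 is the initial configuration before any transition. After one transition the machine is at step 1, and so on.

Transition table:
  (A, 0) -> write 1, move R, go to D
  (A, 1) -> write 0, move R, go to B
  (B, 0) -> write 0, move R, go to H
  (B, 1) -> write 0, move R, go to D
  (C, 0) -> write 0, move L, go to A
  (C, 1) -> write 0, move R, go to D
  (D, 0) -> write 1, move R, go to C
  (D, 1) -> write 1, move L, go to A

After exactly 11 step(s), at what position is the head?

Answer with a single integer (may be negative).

Step 1: in state A at pos -2, read 0 -> (A,0)->write 1,move R,goto D. Now: state=D, head=-1, tape[-3..1]=01110 (head:   ^)
Step 2: in state D at pos -1, read 1 -> (D,1)->write 1,move L,goto A. Now: state=A, head=-2, tape[-3..1]=01110 (head:  ^)
Step 3: in state A at pos -2, read 1 -> (A,1)->write 0,move R,goto B. Now: state=B, head=-1, tape[-3..1]=00110 (head:   ^)
Step 4: in state B at pos -1, read 1 -> (B,1)->write 0,move R,goto D. Now: state=D, head=0, tape[-3..1]=00010 (head:    ^)
Step 5: in state D at pos 0, read 1 -> (D,1)->write 1,move L,goto A. Now: state=A, head=-1, tape[-3..1]=00010 (head:   ^)
Step 6: in state A at pos -1, read 0 -> (A,0)->write 1,move R,goto D. Now: state=D, head=0, tape[-3..1]=00110 (head:    ^)
Step 7: in state D at pos 0, read 1 -> (D,1)->write 1,move L,goto A. Now: state=A, head=-1, tape[-3..1]=00110 (head:   ^)
Step 8: in state A at pos -1, read 1 -> (A,1)->write 0,move R,goto B. Now: state=B, head=0, tape[-3..1]=00010 (head:    ^)
Step 9: in state B at pos 0, read 1 -> (B,1)->write 0,move R,goto D. Now: state=D, head=1, tape[-3..2]=000000 (head:     ^)
Step 10: in state D at pos 1, read 0 -> (D,0)->write 1,move R,goto C. Now: state=C, head=2, tape[-3..3]=0000100 (head:      ^)
Step 11: in state C at pos 2, read 0 -> (C,0)->write 0,move L,goto A. Now: state=A, head=1, tape[-3..3]=0000100 (head:     ^)

Answer: 1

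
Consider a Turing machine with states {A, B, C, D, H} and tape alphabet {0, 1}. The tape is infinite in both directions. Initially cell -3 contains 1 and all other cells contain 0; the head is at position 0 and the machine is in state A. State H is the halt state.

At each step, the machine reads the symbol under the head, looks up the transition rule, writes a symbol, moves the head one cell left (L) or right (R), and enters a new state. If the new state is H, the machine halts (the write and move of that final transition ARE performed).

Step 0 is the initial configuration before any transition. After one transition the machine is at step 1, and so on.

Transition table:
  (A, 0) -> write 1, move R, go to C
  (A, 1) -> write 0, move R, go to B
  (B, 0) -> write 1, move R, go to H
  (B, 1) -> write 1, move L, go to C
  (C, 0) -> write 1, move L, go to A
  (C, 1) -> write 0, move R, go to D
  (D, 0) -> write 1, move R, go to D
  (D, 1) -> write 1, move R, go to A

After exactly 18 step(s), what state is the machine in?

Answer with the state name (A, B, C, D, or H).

Answer: D

Derivation:
Step 1: in state A at pos 0, read 0 -> (A,0)->write 1,move R,goto C. Now: state=C, head=1, tape[-4..2]=0100100 (head:      ^)
Step 2: in state C at pos 1, read 0 -> (C,0)->write 1,move L,goto A. Now: state=A, head=0, tape[-4..2]=0100110 (head:     ^)
Step 3: in state A at pos 0, read 1 -> (A,1)->write 0,move R,goto B. Now: state=B, head=1, tape[-4..2]=0100010 (head:      ^)
Step 4: in state B at pos 1, read 1 -> (B,1)->write 1,move L,goto C. Now: state=C, head=0, tape[-4..2]=0100010 (head:     ^)
Step 5: in state C at pos 0, read 0 -> (C,0)->write 1,move L,goto A. Now: state=A, head=-1, tape[-4..2]=0100110 (head:    ^)
Step 6: in state A at pos -1, read 0 -> (A,0)->write 1,move R,goto C. Now: state=C, head=0, tape[-4..2]=0101110 (head:     ^)
Step 7: in state C at pos 0, read 1 -> (C,1)->write 0,move R,goto D. Now: state=D, head=1, tape[-4..2]=0101010 (head:      ^)
Step 8: in state D at pos 1, read 1 -> (D,1)->write 1,move R,goto A. Now: state=A, head=2, tape[-4..3]=01010100 (head:       ^)
Step 9: in state A at pos 2, read 0 -> (A,0)->write 1,move R,goto C. Now: state=C, head=3, tape[-4..4]=010101100 (head:        ^)
Step 10: in state C at pos 3, read 0 -> (C,0)->write 1,move L,goto A. Now: state=A, head=2, tape[-4..4]=010101110 (head:       ^)
Step 11: in state A at pos 2, read 1 -> (A,1)->write 0,move R,goto B. Now: state=B, head=3, tape[-4..4]=010101010 (head:        ^)
Step 12: in state B at pos 3, read 1 -> (B,1)->write 1,move L,goto C. Now: state=C, head=2, tape[-4..4]=010101010 (head:       ^)
Step 13: in state C at pos 2, read 0 -> (C,0)->write 1,move L,goto A. Now: state=A, head=1, tape[-4..4]=010101110 (head:      ^)
Step 14: in state A at pos 1, read 1 -> (A,1)->write 0,move R,goto B. Now: state=B, head=2, tape[-4..4]=010100110 (head:       ^)
Step 15: in state B at pos 2, read 1 -> (B,1)->write 1,move L,goto C. Now: state=C, head=1, tape[-4..4]=010100110 (head:      ^)
Step 16: in state C at pos 1, read 0 -> (C,0)->write 1,move L,goto A. Now: state=A, head=0, tape[-4..4]=010101110 (head:     ^)
Step 17: in state A at pos 0, read 0 -> (A,0)->write 1,move R,goto C. Now: state=C, head=1, tape[-4..4]=010111110 (head:      ^)
Step 18: in state C at pos 1, read 1 -> (C,1)->write 0,move R,goto D. Now: state=D, head=2, tape[-4..4]=010110110 (head:       ^)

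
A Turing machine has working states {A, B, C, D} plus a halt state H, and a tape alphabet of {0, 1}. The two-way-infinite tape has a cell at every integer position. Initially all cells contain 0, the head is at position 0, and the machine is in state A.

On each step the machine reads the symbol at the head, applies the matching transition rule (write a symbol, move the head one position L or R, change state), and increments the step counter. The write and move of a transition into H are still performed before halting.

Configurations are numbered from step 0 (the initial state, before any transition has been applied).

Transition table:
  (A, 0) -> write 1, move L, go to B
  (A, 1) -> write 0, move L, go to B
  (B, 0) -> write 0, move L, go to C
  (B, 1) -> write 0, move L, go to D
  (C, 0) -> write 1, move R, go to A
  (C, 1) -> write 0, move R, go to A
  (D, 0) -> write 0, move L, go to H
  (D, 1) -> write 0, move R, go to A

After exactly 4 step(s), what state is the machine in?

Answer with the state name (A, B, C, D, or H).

Answer: B

Derivation:
Step 1: in state A at pos 0, read 0 -> (A,0)->write 1,move L,goto B. Now: state=B, head=-1, tape[-2..1]=0010 (head:  ^)
Step 2: in state B at pos -1, read 0 -> (B,0)->write 0,move L,goto C. Now: state=C, head=-2, tape[-3..1]=00010 (head:  ^)
Step 3: in state C at pos -2, read 0 -> (C,0)->write 1,move R,goto A. Now: state=A, head=-1, tape[-3..1]=01010 (head:   ^)
Step 4: in state A at pos -1, read 0 -> (A,0)->write 1,move L,goto B. Now: state=B, head=-2, tape[-3..1]=01110 (head:  ^)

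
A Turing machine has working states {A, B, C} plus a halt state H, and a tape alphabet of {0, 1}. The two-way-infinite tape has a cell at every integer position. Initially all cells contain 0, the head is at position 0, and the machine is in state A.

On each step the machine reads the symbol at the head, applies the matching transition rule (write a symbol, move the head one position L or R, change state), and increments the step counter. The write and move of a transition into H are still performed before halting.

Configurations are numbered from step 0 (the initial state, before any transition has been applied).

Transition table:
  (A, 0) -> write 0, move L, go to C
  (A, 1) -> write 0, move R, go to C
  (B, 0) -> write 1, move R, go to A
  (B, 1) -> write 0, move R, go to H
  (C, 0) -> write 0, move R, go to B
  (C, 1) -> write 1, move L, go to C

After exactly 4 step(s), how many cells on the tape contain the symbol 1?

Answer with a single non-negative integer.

Answer: 1

Derivation:
Step 1: in state A at pos 0, read 0 -> (A,0)->write 0,move L,goto C. Now: state=C, head=-1, tape[-2..1]=0000 (head:  ^)
Step 2: in state C at pos -1, read 0 -> (C,0)->write 0,move R,goto B. Now: state=B, head=0, tape[-2..1]=0000 (head:   ^)
Step 3: in state B at pos 0, read 0 -> (B,0)->write 1,move R,goto A. Now: state=A, head=1, tape[-2..2]=00100 (head:    ^)
Step 4: in state A at pos 1, read 0 -> (A,0)->write 0,move L,goto C. Now: state=C, head=0, tape[-2..2]=00100 (head:   ^)
Cells containing 1 after step 4: {0} -> 1 cell(s)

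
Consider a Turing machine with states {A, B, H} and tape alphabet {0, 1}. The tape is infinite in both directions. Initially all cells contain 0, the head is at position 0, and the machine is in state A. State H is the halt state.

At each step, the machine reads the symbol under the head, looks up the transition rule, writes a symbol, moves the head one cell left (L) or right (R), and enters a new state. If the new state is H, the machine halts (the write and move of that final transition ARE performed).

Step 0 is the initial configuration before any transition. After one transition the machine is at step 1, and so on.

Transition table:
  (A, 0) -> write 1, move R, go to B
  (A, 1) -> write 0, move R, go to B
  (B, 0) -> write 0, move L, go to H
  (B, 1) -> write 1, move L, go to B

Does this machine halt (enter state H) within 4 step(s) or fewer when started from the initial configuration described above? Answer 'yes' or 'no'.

Answer: yes

Derivation:
Step 1: in state A at pos 0, read 0 -> (A,0)->write 1,move R,goto B. Now: state=B, head=1, tape[-1..2]=0100 (head:   ^)
Step 2: in state B at pos 1, read 0 -> (B,0)->write 0,move L,goto H. Now: state=H, head=0, tape[-1..2]=0100 (head:  ^)
State H reached at step 2; 2 <= 4 -> yes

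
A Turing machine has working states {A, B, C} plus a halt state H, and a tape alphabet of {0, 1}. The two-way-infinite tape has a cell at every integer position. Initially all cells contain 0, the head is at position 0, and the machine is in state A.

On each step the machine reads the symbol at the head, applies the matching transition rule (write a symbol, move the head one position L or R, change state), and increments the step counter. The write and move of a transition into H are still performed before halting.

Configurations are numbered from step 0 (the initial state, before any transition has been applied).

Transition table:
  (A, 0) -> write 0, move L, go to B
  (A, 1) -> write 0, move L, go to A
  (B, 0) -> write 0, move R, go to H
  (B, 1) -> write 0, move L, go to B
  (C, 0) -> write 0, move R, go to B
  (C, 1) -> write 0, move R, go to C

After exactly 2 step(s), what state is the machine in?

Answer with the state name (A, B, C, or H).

Answer: H

Derivation:
Step 1: in state A at pos 0, read 0 -> (A,0)->write 0,move L,goto B. Now: state=B, head=-1, tape[-2..1]=0000 (head:  ^)
Step 2: in state B at pos -1, read 0 -> (B,0)->write 0,move R,goto H. Now: state=H, head=0, tape[-2..1]=0000 (head:   ^)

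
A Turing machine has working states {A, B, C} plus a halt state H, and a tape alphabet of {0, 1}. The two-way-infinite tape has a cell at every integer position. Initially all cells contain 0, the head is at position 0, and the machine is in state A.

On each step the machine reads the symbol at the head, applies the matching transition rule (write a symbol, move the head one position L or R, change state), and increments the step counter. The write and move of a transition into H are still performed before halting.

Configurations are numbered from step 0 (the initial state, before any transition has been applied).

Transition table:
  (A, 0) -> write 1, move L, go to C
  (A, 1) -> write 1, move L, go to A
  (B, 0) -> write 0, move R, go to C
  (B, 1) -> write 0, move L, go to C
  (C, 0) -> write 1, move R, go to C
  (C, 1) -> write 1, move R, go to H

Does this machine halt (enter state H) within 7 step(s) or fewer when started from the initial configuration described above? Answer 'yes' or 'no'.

Step 1: in state A at pos 0, read 0 -> (A,0)->write 1,move L,goto C. Now: state=C, head=-1, tape[-2..1]=0010 (head:  ^)
Step 2: in state C at pos -1, read 0 -> (C,0)->write 1,move R,goto C. Now: state=C, head=0, tape[-2..1]=0110 (head:   ^)
Step 3: in state C at pos 0, read 1 -> (C,1)->write 1,move R,goto H. Now: state=H, head=1, tape[-2..2]=01100 (head:    ^)
State H reached at step 3; 3 <= 7 -> yes

Answer: yes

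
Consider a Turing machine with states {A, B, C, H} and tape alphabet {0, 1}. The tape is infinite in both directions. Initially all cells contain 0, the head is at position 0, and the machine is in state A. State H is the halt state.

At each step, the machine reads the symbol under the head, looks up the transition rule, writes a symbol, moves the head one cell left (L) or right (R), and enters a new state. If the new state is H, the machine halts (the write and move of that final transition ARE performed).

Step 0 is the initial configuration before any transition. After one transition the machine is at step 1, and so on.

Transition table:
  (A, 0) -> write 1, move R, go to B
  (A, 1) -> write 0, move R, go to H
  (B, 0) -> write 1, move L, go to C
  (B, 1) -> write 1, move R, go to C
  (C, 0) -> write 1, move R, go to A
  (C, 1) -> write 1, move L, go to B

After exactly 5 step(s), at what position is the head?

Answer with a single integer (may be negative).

Step 1: in state A at pos 0, read 0 -> (A,0)->write 1,move R,goto B. Now: state=B, head=1, tape[-1..2]=0100 (head:   ^)
Step 2: in state B at pos 1, read 0 -> (B,0)->write 1,move L,goto C. Now: state=C, head=0, tape[-1..2]=0110 (head:  ^)
Step 3: in state C at pos 0, read 1 -> (C,1)->write 1,move L,goto B. Now: state=B, head=-1, tape[-2..2]=00110 (head:  ^)
Step 4: in state B at pos -1, read 0 -> (B,0)->write 1,move L,goto C. Now: state=C, head=-2, tape[-3..2]=001110 (head:  ^)
Step 5: in state C at pos -2, read 0 -> (C,0)->write 1,move R,goto A. Now: state=A, head=-1, tape[-3..2]=011110 (head:   ^)

Answer: -1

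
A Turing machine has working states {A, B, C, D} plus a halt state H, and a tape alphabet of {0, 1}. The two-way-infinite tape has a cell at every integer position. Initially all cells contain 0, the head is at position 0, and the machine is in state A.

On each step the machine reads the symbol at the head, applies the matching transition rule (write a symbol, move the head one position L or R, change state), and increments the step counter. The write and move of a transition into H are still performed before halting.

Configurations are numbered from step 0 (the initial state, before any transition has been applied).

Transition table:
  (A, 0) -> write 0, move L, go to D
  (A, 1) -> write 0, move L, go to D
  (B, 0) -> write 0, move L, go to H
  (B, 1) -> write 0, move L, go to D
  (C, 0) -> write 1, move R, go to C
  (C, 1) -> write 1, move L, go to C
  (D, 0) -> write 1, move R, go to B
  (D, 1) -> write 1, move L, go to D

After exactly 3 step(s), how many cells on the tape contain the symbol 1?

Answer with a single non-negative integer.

Answer: 1

Derivation:
Step 1: in state A at pos 0, read 0 -> (A,0)->write 0,move L,goto D. Now: state=D, head=-1, tape[-2..1]=0000 (head:  ^)
Step 2: in state D at pos -1, read 0 -> (D,0)->write 1,move R,goto B. Now: state=B, head=0, tape[-2..1]=0100 (head:   ^)
Step 3: in state B at pos 0, read 0 -> (B,0)->write 0,move L,goto H. Now: state=H, head=-1, tape[-2..1]=0100 (head:  ^)
Cells containing 1 after step 3: {-1} -> 1 cell(s)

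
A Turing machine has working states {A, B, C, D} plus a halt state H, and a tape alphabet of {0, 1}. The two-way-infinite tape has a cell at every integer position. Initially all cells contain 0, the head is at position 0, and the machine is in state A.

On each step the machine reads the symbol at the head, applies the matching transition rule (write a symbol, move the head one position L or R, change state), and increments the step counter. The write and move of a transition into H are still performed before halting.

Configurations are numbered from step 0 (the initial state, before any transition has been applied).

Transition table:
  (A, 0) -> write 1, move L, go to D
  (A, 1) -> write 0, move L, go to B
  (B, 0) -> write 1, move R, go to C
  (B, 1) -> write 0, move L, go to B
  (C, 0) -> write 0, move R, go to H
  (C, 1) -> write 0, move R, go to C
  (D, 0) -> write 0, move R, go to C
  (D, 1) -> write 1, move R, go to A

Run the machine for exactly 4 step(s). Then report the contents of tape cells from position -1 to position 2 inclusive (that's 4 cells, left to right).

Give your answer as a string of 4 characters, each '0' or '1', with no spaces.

Answer: 0000

Derivation:
Step 1: in state A at pos 0, read 0 -> (A,0)->write 1,move L,goto D. Now: state=D, head=-1, tape[-2..1]=0010 (head:  ^)
Step 2: in state D at pos -1, read 0 -> (D,0)->write 0,move R,goto C. Now: state=C, head=0, tape[-2..1]=0010 (head:   ^)
Step 3: in state C at pos 0, read 1 -> (C,1)->write 0,move R,goto C. Now: state=C, head=1, tape[-2..2]=00000 (head:    ^)
Step 4: in state C at pos 1, read 0 -> (C,0)->write 0,move R,goto H. Now: state=H, head=2, tape[-2..3]=000000 (head:     ^)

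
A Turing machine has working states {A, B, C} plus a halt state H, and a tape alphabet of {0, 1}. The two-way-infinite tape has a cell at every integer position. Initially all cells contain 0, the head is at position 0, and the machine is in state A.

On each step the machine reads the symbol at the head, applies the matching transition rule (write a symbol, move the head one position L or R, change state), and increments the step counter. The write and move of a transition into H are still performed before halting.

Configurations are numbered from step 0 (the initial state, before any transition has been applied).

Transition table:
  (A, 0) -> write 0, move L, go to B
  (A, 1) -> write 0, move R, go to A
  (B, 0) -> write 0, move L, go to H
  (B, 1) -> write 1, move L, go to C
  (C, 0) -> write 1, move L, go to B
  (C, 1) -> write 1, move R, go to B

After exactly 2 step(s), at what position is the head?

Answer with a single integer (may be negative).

Answer: -2

Derivation:
Step 1: in state A at pos 0, read 0 -> (A,0)->write 0,move L,goto B. Now: state=B, head=-1, tape[-2..1]=0000 (head:  ^)
Step 2: in state B at pos -1, read 0 -> (B,0)->write 0,move L,goto H. Now: state=H, head=-2, tape[-3..1]=00000 (head:  ^)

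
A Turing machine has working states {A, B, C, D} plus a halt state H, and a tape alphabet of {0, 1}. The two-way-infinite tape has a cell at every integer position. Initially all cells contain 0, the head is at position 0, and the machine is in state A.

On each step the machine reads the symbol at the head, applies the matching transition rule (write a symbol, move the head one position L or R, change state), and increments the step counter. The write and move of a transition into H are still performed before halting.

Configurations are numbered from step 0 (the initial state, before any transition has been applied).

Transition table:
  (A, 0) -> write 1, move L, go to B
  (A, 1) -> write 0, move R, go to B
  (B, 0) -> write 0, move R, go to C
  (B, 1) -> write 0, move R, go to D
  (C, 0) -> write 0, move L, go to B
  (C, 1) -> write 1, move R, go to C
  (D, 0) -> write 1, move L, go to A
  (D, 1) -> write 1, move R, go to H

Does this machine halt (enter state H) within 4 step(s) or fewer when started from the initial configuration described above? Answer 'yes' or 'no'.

Answer: no

Derivation:
Step 1: in state A at pos 0, read 0 -> (A,0)->write 1,move L,goto B. Now: state=B, head=-1, tape[-2..1]=0010 (head:  ^)
Step 2: in state B at pos -1, read 0 -> (B,0)->write 0,move R,goto C. Now: state=C, head=0, tape[-2..1]=0010 (head:   ^)
Step 3: in state C at pos 0, read 1 -> (C,1)->write 1,move R,goto C. Now: state=C, head=1, tape[-2..2]=00100 (head:    ^)
Step 4: in state C at pos 1, read 0 -> (C,0)->write 0,move L,goto B. Now: state=B, head=0, tape[-2..2]=00100 (head:   ^)
After 4 step(s): state = B (not H) -> not halted within 4 -> no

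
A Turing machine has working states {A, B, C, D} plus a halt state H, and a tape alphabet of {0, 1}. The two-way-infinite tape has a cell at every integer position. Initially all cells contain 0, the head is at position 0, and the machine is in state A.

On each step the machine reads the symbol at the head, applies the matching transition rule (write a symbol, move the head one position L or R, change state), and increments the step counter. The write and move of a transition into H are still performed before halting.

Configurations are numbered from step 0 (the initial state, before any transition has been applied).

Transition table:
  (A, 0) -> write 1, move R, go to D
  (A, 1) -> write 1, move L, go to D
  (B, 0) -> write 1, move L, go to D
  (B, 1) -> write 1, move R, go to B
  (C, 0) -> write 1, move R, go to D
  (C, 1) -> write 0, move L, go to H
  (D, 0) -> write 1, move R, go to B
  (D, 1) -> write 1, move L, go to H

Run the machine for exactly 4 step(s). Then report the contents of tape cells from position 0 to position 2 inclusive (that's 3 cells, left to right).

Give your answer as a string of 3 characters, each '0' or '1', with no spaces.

Answer: 111

Derivation:
Step 1: in state A at pos 0, read 0 -> (A,0)->write 1,move R,goto D. Now: state=D, head=1, tape[-1..2]=0100 (head:   ^)
Step 2: in state D at pos 1, read 0 -> (D,0)->write 1,move R,goto B. Now: state=B, head=2, tape[-1..3]=01100 (head:    ^)
Step 3: in state B at pos 2, read 0 -> (B,0)->write 1,move L,goto D. Now: state=D, head=1, tape[-1..3]=01110 (head:   ^)
Step 4: in state D at pos 1, read 1 -> (D,1)->write 1,move L,goto H. Now: state=H, head=0, tape[-1..3]=01110 (head:  ^)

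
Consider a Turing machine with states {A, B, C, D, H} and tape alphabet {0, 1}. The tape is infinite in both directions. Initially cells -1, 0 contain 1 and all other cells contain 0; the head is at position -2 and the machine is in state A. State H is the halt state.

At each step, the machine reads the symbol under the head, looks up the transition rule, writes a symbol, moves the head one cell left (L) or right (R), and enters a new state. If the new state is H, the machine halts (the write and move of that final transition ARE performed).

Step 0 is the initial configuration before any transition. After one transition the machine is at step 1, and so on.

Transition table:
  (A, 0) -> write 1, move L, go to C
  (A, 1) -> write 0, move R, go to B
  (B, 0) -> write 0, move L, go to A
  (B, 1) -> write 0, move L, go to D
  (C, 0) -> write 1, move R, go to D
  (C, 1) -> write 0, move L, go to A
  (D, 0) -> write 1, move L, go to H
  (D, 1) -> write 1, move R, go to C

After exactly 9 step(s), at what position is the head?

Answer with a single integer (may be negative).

Answer: -5

Derivation:
Step 1: in state A at pos -2, read 0 -> (A,0)->write 1,move L,goto C. Now: state=C, head=-3, tape[-4..1]=001110 (head:  ^)
Step 2: in state C at pos -3, read 0 -> (C,0)->write 1,move R,goto D. Now: state=D, head=-2, tape[-4..1]=011110 (head:   ^)
Step 3: in state D at pos -2, read 1 -> (D,1)->write 1,move R,goto C. Now: state=C, head=-1, tape[-4..1]=011110 (head:    ^)
Step 4: in state C at pos -1, read 1 -> (C,1)->write 0,move L,goto A. Now: state=A, head=-2, tape[-4..1]=011010 (head:   ^)
Step 5: in state A at pos -2, read 1 -> (A,1)->write 0,move R,goto B. Now: state=B, head=-1, tape[-4..1]=010010 (head:    ^)
Step 6: in state B at pos -1, read 0 -> (B,0)->write 0,move L,goto A. Now: state=A, head=-2, tape[-4..1]=010010 (head:   ^)
Step 7: in state A at pos -2, read 0 -> (A,0)->write 1,move L,goto C. Now: state=C, head=-3, tape[-4..1]=011010 (head:  ^)
Step 8: in state C at pos -3, read 1 -> (C,1)->write 0,move L,goto A. Now: state=A, head=-4, tape[-5..1]=0001010 (head:  ^)
Step 9: in state A at pos -4, read 0 -> (A,0)->write 1,move L,goto C. Now: state=C, head=-5, tape[-6..1]=00101010 (head:  ^)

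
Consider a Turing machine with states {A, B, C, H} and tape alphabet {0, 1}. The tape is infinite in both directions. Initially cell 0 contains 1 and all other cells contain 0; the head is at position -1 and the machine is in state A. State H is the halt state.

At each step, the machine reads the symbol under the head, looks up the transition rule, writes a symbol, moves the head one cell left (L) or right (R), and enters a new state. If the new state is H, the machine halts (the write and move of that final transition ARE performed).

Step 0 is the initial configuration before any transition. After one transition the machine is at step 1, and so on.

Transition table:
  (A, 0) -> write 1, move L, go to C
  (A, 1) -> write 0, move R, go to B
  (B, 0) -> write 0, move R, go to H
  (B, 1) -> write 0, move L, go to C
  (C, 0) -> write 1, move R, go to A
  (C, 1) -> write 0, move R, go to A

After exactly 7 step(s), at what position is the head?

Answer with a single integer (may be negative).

Step 1: in state A at pos -1, read 0 -> (A,0)->write 1,move L,goto C. Now: state=C, head=-2, tape[-3..1]=00110 (head:  ^)
Step 2: in state C at pos -2, read 0 -> (C,0)->write 1,move R,goto A. Now: state=A, head=-1, tape[-3..1]=01110 (head:   ^)
Step 3: in state A at pos -1, read 1 -> (A,1)->write 0,move R,goto B. Now: state=B, head=0, tape[-3..1]=01010 (head:    ^)
Step 4: in state B at pos 0, read 1 -> (B,1)->write 0,move L,goto C. Now: state=C, head=-1, tape[-3..1]=01000 (head:   ^)
Step 5: in state C at pos -1, read 0 -> (C,0)->write 1,move R,goto A. Now: state=A, head=0, tape[-3..1]=01100 (head:    ^)
Step 6: in state A at pos 0, read 0 -> (A,0)->write 1,move L,goto C. Now: state=C, head=-1, tape[-3..1]=01110 (head:   ^)
Step 7: in state C at pos -1, read 1 -> (C,1)->write 0,move R,goto A. Now: state=A, head=0, tape[-3..1]=01010 (head:    ^)

Answer: 0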